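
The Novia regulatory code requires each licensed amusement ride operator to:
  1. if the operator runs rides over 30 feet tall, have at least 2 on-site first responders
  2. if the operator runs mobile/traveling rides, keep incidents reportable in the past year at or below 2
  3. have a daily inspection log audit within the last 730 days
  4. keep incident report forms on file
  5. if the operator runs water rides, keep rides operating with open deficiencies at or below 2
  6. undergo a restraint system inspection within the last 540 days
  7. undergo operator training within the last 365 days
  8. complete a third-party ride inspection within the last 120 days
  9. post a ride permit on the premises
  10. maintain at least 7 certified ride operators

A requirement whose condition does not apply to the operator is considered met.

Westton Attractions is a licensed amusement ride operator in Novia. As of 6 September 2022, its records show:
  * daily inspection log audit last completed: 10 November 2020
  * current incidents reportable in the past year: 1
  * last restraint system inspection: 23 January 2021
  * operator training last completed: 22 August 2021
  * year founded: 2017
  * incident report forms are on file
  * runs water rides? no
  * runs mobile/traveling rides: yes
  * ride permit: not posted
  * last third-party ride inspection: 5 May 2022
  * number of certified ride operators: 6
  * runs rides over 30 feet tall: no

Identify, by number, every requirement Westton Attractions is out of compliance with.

1. condition 'runs rides over 30 feet tall' does not hold → requirement n/a → met
2. condition 'runs mobile/traveling rides' holds; incidents reportable in the past year 1 ≤ 2 → met
3. daily inspection log audit 665 days ago vs limit 730 → met
4. incident report forms present → met
5. condition 'runs water rides' does not hold → requirement n/a → met
6. restraint system inspection 591 days ago vs limit 540 → not met
7. operator training 380 days ago vs limit 365 → not met
8. third-party ride inspection 124 days ago vs limit 120 → not met
9. ride permit absent → not met
10. certified ride operators 6 < 7 → not met
Not met: 6, 7, 8, 9, 10

6, 7, 8, 9, 10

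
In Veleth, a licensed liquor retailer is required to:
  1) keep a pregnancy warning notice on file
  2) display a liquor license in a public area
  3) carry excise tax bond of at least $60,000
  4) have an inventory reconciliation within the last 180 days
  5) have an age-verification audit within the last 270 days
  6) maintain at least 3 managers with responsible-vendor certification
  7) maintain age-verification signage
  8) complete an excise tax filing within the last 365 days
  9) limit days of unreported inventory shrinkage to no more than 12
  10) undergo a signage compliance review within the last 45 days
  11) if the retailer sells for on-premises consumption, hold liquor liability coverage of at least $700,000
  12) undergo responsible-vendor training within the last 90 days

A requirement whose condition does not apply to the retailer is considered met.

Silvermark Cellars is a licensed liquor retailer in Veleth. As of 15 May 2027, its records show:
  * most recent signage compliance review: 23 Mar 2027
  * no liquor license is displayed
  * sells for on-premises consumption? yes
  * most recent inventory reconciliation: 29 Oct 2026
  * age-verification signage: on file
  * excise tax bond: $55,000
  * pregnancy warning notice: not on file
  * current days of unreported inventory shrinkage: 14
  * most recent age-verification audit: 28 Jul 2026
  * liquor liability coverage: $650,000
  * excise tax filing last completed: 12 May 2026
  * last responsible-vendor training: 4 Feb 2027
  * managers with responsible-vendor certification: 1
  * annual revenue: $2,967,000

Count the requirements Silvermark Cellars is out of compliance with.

1. pregnancy warning notice absent → not met
2. liquor license absent → not met
3. excise tax bond $55,000 < $60,000 → not met
4. inventory reconciliation 198 days ago vs limit 180 → not met
5. age-verification audit 291 days ago vs limit 270 → not met
6. managers with responsible-vendor certification 1 < 3 → not met
7. age-verification signage present → met
8. excise tax filing 368 days ago vs limit 365 → not met
9. days of unreported inventory shrinkage 14 > 12 → not met
10. signage compliance review 53 days ago vs limit 45 → not met
11. condition 'sells for on-premises consumption' holds; liquor liability coverage $650,000 < $700,000 → not met
12. responsible-vendor training 100 days ago vs limit 90 → not met
Not met: 11 of 12

11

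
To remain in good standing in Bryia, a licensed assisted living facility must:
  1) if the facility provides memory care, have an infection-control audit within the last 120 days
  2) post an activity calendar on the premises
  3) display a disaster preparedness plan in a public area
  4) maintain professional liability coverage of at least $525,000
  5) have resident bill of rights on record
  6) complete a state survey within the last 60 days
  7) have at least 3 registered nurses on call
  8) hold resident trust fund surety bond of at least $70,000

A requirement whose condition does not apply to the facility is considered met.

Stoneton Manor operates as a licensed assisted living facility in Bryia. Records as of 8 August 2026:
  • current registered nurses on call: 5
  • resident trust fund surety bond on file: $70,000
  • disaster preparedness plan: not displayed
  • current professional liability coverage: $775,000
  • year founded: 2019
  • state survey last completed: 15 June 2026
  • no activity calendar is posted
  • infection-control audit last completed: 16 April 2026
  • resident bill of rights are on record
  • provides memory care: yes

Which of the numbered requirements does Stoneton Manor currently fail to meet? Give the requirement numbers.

1. condition 'provides memory care' holds; infection-control audit 114 days ago vs limit 120 → met
2. activity calendar absent → not met
3. disaster preparedness plan absent → not met
4. professional liability coverage $775,000 ≥ $525,000 → met
5. resident bill of rights present → met
6. state survey 54 days ago vs limit 60 → met
7. registered nurses on call 5 ≥ 3 → met
8. resident trust fund surety bond $70,000 ≥ $70,000 → met
Not met: 2, 3

2, 3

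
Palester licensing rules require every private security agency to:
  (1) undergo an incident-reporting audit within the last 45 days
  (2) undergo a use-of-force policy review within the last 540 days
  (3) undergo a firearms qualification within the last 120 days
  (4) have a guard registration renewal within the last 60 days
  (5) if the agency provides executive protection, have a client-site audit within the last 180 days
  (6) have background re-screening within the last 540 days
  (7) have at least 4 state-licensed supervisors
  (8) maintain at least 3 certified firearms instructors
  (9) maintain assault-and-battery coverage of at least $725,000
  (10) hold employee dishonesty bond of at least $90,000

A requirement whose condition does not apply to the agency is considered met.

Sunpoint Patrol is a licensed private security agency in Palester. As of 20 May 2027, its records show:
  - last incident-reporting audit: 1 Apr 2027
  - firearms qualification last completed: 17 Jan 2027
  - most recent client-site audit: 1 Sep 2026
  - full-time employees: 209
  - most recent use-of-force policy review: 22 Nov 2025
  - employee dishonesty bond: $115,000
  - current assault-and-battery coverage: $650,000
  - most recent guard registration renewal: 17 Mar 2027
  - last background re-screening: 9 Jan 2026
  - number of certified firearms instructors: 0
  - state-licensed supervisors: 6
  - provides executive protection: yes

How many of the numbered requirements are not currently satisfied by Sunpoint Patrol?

7

1. incident-reporting audit 49 days ago vs limit 45 → not met
2. use-of-force policy review 544 days ago vs limit 540 → not met
3. firearms qualification 123 days ago vs limit 120 → not met
4. guard registration renewal 64 days ago vs limit 60 → not met
5. condition 'provides executive protection' holds; client-site audit 261 days ago vs limit 180 → not met
6. background re-screening 496 days ago vs limit 540 → met
7. state-licensed supervisors 6 ≥ 4 → met
8. certified firearms instructors 0 < 3 → not met
9. assault-and-battery coverage $650,000 < $725,000 → not met
10. employee dishonesty bond $115,000 ≥ $90,000 → met
Not met: 7 of 10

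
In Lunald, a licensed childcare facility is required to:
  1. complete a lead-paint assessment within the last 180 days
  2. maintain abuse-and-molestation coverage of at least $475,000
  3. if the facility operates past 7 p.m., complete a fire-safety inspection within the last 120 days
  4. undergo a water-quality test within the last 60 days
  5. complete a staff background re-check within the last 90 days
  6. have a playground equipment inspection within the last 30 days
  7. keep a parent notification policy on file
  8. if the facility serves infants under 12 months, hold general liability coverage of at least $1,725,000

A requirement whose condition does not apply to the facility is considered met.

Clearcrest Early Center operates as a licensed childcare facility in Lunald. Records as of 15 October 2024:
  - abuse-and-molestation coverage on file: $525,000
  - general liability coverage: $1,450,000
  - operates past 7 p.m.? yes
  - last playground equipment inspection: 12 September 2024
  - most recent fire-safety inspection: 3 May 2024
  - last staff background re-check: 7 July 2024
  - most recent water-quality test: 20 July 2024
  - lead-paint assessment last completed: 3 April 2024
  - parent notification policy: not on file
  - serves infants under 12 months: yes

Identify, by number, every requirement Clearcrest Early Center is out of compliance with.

1. lead-paint assessment 195 days ago vs limit 180 → not met
2. abuse-and-molestation coverage $525,000 ≥ $475,000 → met
3. condition 'operates past 7 p.m.' holds; fire-safety inspection 165 days ago vs limit 120 → not met
4. water-quality test 87 days ago vs limit 60 → not met
5. staff background re-check 100 days ago vs limit 90 → not met
6. playground equipment inspection 33 days ago vs limit 30 → not met
7. parent notification policy absent → not met
8. condition 'serves infants under 12 months' holds; general liability coverage $1,450,000 < $1,725,000 → not met
Not met: 1, 3, 4, 5, 6, 7, 8

1, 3, 4, 5, 6, 7, 8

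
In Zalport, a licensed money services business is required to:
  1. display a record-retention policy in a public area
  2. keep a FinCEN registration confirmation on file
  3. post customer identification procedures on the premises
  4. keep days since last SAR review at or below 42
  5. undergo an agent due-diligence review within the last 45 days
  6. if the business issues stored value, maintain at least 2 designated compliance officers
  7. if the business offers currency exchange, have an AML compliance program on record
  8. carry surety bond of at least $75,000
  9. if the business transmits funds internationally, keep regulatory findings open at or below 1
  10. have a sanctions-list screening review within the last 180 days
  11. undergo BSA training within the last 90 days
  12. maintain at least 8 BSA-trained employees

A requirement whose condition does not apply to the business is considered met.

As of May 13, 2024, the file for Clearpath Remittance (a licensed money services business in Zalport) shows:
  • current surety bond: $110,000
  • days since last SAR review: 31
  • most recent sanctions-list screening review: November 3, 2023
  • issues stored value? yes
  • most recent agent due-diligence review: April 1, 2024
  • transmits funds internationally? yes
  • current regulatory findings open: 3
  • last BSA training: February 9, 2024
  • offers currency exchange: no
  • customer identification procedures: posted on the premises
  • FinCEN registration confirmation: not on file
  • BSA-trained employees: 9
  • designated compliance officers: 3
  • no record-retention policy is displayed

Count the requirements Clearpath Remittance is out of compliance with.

5

1. record-retention policy absent → not met
2. FinCEN registration confirmation absent → not met
3. customer identification procedures present → met
4. days since last SAR review 31 ≤ 42 → met
5. agent due-diligence review 42 days ago vs limit 45 → met
6. condition 'issues stored value' holds; designated compliance officers 3 ≥ 2 → met
7. condition 'offers currency exchange' does not hold → requirement n/a → met
8. surety bond $110,000 ≥ $75,000 → met
9. condition 'transmits funds internationally' holds; regulatory findings open 3 > 1 → not met
10. sanctions-list screening review 192 days ago vs limit 180 → not met
11. BSA training 94 days ago vs limit 90 → not met
12. BSA-trained employees 9 ≥ 8 → met
Not met: 5 of 12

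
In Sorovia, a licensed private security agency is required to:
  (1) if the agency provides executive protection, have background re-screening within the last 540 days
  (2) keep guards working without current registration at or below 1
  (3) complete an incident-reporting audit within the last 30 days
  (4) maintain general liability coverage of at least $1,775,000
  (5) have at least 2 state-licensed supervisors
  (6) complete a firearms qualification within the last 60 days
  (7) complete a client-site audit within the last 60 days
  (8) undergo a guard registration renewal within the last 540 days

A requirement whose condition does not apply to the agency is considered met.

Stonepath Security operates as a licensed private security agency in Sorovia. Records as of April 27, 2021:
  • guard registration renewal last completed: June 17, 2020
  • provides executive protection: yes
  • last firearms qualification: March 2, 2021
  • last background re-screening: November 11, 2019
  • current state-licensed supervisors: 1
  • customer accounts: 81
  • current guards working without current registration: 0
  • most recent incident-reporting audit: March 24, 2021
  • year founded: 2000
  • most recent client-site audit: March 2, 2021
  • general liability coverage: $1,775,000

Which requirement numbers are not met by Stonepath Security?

3, 5

1. condition 'provides executive protection' holds; background re-screening 533 days ago vs limit 540 → met
2. guards working without current registration 0 ≤ 1 → met
3. incident-reporting audit 34 days ago vs limit 30 → not met
4. general liability coverage $1,775,000 ≥ $1,775,000 → met
5. state-licensed supervisors 1 < 2 → not met
6. firearms qualification 56 days ago vs limit 60 → met
7. client-site audit 56 days ago vs limit 60 → met
8. guard registration renewal 314 days ago vs limit 540 → met
Not met: 3, 5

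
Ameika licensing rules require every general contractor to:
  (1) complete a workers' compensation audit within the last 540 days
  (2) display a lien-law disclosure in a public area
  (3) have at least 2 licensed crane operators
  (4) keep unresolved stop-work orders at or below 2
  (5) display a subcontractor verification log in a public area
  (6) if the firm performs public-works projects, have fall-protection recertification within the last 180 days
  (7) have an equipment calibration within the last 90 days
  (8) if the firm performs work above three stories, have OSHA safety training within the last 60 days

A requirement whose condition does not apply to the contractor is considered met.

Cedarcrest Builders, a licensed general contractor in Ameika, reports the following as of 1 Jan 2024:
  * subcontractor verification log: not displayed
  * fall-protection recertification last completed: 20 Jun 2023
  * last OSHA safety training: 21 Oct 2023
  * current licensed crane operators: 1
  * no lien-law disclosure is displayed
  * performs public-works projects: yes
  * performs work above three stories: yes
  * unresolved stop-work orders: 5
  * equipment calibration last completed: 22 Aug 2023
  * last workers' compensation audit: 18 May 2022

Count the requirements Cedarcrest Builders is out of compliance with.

1. workers' compensation audit 593 days ago vs limit 540 → not met
2. lien-law disclosure absent → not met
3. licensed crane operators 1 < 2 → not met
4. unresolved stop-work orders 5 > 2 → not met
5. subcontractor verification log absent → not met
6. condition 'performs public-works projects' holds; fall-protection recertification 195 days ago vs limit 180 → not met
7. equipment calibration 132 days ago vs limit 90 → not met
8. condition 'performs work above three stories' holds; OSHA safety training 72 days ago vs limit 60 → not met
Not met: 8 of 8

8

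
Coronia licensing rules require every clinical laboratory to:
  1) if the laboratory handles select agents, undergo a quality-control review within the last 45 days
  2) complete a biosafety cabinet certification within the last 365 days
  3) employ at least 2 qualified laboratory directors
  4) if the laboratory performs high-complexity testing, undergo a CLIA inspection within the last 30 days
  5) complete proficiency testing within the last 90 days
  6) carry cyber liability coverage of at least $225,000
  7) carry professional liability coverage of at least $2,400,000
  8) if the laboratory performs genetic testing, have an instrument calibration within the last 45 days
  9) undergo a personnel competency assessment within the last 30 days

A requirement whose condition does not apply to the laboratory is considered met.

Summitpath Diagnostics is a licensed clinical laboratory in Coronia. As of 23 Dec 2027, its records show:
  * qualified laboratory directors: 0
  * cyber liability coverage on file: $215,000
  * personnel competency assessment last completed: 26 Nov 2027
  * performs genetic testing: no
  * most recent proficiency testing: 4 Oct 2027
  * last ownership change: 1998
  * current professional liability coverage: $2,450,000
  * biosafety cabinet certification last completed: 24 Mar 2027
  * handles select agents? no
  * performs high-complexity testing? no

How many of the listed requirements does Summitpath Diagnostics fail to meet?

2

1. condition 'handles select agents' does not hold → requirement n/a → met
2. biosafety cabinet certification 274 days ago vs limit 365 → met
3. qualified laboratory directors 0 < 2 → not met
4. condition 'performs high-complexity testing' does not hold → requirement n/a → met
5. proficiency testing 80 days ago vs limit 90 → met
6. cyber liability coverage $215,000 < $225,000 → not met
7. professional liability coverage $2,450,000 ≥ $2,400,000 → met
8. condition 'performs genetic testing' does not hold → requirement n/a → met
9. personnel competency assessment 27 days ago vs limit 30 → met
Not met: 2 of 9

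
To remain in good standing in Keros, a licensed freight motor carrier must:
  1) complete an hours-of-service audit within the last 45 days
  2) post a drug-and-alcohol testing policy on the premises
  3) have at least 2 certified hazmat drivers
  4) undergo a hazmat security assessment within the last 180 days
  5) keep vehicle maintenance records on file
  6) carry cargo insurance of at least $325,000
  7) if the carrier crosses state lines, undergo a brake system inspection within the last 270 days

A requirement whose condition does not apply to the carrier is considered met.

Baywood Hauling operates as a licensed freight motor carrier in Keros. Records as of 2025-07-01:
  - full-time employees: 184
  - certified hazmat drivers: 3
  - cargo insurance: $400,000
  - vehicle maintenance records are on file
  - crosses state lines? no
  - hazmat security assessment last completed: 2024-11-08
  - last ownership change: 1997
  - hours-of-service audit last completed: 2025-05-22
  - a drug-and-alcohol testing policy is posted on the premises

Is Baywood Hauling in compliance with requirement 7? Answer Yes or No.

7. condition 'crosses state lines' does not hold → requirement n/a → met

Yes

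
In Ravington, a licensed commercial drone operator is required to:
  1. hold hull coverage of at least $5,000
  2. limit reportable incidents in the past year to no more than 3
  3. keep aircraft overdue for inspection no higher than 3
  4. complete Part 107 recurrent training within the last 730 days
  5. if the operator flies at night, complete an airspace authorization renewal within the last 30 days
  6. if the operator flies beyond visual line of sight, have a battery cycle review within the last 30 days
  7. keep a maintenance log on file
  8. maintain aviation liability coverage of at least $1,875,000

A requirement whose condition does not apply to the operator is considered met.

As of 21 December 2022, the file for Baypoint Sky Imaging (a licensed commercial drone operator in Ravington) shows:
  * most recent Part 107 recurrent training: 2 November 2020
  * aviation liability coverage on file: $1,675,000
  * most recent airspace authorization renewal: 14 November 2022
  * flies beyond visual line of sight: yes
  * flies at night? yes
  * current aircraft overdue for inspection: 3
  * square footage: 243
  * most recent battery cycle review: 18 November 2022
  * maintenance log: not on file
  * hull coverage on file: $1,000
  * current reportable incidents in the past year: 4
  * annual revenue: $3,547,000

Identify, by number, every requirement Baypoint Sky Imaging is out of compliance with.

1, 2, 4, 5, 6, 7, 8

1. hull coverage $1,000 < $5,000 → not met
2. reportable incidents in the past year 4 > 3 → not met
3. aircraft overdue for inspection 3 ≤ 3 → met
4. Part 107 recurrent training 779 days ago vs limit 730 → not met
5. condition 'flies at night' holds; airspace authorization renewal 37 days ago vs limit 30 → not met
6. condition 'flies beyond visual line of sight' holds; battery cycle review 33 days ago vs limit 30 → not met
7. maintenance log absent → not met
8. aviation liability coverage $1,675,000 < $1,875,000 → not met
Not met: 1, 2, 4, 5, 6, 7, 8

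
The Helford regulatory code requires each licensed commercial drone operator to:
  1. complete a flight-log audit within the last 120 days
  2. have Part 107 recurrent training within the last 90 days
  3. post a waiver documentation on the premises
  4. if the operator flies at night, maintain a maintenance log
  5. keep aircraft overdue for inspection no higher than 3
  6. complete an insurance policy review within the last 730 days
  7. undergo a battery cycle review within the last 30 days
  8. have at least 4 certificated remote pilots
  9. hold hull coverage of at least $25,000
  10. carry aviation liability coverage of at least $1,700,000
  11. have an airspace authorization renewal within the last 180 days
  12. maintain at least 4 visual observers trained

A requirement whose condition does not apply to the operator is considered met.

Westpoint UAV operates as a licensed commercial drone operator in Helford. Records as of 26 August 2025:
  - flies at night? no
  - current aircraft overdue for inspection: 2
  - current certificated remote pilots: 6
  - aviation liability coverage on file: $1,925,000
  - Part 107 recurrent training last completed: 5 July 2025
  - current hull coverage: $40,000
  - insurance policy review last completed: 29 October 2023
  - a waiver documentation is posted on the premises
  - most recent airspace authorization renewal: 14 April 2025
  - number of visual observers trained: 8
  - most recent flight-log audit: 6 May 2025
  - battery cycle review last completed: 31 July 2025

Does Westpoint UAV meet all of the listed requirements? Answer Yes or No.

1. flight-log audit 112 days ago vs limit 120 → met
2. Part 107 recurrent training 52 days ago vs limit 90 → met
3. waiver documentation present → met
4. condition 'flies at night' does not hold → requirement n/a → met
5. aircraft overdue for inspection 2 ≤ 3 → met
6. insurance policy review 667 days ago vs limit 730 → met
7. battery cycle review 26 days ago vs limit 30 → met
8. certificated remote pilots 6 ≥ 4 → met
9. hull coverage $40,000 ≥ $25,000 → met
10. aviation liability coverage $1,925,000 ≥ $1,700,000 → met
11. airspace authorization renewal 134 days ago vs limit 180 → met
12. visual observers trained 8 ≥ 4 → met
All met.

Yes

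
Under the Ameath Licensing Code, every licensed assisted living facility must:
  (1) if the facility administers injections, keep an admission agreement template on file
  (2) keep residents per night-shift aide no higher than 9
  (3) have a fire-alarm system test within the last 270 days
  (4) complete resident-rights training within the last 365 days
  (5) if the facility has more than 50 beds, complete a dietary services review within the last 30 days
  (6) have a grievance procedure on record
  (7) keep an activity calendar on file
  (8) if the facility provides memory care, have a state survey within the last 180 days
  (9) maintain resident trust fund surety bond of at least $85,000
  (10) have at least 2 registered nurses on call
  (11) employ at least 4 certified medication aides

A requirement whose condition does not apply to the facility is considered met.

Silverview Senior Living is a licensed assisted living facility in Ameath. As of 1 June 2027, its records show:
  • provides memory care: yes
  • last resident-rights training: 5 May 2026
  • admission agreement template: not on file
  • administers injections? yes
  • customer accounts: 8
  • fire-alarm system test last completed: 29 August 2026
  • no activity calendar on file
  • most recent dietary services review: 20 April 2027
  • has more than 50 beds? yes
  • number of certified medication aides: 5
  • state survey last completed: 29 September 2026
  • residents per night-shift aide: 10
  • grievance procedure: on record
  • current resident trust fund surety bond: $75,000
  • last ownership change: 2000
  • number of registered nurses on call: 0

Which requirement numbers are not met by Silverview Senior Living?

1. condition 'administers injections' holds; admission agreement template absent → not met
2. residents per night-shift aide 10 > 9 → not met
3. fire-alarm system test 276 days ago vs limit 270 → not met
4. resident-rights training 392 days ago vs limit 365 → not met
5. condition 'has more than 50 beds' holds; dietary services review 42 days ago vs limit 30 → not met
6. grievance procedure present → met
7. activity calendar absent → not met
8. condition 'provides memory care' holds; state survey 245 days ago vs limit 180 → not met
9. resident trust fund surety bond $75,000 < $85,000 → not met
10. registered nurses on call 0 < 2 → not met
11. certified medication aides 5 ≥ 4 → met
Not met: 1, 2, 3, 4, 5, 7, 8, 9, 10

1, 2, 3, 4, 5, 7, 8, 9, 10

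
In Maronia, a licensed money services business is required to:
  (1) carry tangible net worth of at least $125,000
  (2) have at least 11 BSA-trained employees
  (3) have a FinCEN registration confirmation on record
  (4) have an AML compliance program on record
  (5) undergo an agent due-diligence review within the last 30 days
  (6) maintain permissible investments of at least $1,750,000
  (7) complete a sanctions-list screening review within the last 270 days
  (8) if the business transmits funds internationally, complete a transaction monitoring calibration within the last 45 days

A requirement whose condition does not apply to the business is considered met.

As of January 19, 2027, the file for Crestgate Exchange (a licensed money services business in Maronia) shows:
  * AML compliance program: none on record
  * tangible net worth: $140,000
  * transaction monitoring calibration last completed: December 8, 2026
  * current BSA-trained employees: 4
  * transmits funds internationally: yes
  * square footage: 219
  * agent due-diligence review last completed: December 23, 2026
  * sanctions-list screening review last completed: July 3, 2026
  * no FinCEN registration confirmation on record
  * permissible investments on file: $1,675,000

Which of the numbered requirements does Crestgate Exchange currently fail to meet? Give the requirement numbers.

2, 3, 4, 6

1. tangible net worth $140,000 ≥ $125,000 → met
2. BSA-trained employees 4 < 11 → not met
3. FinCEN registration confirmation absent → not met
4. AML compliance program absent → not met
5. agent due-diligence review 27 days ago vs limit 30 → met
6. permissible investments $1,675,000 < $1,750,000 → not met
7. sanctions-list screening review 200 days ago vs limit 270 → met
8. condition 'transmits funds internationally' holds; transaction monitoring calibration 42 days ago vs limit 45 → met
Not met: 2, 3, 4, 6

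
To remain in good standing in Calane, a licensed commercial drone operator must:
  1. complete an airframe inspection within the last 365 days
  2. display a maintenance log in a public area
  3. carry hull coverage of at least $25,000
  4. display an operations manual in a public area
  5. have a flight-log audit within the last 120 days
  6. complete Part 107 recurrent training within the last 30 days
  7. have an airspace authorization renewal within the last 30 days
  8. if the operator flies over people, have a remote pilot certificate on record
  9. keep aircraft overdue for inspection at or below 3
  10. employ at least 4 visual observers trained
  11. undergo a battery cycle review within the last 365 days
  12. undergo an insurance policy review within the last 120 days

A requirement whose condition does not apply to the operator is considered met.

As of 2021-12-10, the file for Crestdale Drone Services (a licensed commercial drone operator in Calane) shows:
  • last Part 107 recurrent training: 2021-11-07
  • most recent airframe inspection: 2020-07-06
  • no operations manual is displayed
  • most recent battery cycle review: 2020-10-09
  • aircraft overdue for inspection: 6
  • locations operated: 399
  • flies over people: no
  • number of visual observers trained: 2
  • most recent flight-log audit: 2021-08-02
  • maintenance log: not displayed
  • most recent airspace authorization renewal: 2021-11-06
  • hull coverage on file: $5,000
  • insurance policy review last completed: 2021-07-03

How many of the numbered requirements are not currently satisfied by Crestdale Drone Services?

11

1. airframe inspection 522 days ago vs limit 365 → not met
2. maintenance log absent → not met
3. hull coverage $5,000 < $25,000 → not met
4. operations manual absent → not met
5. flight-log audit 130 days ago vs limit 120 → not met
6. Part 107 recurrent training 33 days ago vs limit 30 → not met
7. airspace authorization renewal 34 days ago vs limit 30 → not met
8. condition 'flies over people' does not hold → requirement n/a → met
9. aircraft overdue for inspection 6 > 3 → not met
10. visual observers trained 2 < 4 → not met
11. battery cycle review 427 days ago vs limit 365 → not met
12. insurance policy review 160 days ago vs limit 120 → not met
Not met: 11 of 12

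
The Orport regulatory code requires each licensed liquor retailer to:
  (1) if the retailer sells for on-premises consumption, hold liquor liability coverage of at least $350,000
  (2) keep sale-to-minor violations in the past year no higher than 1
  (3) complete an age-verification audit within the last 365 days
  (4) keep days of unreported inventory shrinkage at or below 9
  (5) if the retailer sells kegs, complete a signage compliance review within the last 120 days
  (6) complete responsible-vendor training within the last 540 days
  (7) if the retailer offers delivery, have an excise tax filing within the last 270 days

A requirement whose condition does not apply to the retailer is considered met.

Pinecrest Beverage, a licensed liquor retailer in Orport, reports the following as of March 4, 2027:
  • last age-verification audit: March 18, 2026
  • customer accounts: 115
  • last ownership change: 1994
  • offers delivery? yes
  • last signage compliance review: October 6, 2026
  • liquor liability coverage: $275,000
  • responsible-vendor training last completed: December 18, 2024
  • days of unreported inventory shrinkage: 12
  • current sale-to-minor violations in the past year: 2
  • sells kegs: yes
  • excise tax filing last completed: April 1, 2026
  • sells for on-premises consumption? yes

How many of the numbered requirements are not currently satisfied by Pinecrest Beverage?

6

1. condition 'sells for on-premises consumption' holds; liquor liability coverage $275,000 < $350,000 → not met
2. sale-to-minor violations in the past year 2 > 1 → not met
3. age-verification audit 351 days ago vs limit 365 → met
4. days of unreported inventory shrinkage 12 > 9 → not met
5. condition 'sells kegs' holds; signage compliance review 149 days ago vs limit 120 → not met
6. responsible-vendor training 806 days ago vs limit 540 → not met
7. condition 'offers delivery' holds; excise tax filing 337 days ago vs limit 270 → not met
Not met: 6 of 7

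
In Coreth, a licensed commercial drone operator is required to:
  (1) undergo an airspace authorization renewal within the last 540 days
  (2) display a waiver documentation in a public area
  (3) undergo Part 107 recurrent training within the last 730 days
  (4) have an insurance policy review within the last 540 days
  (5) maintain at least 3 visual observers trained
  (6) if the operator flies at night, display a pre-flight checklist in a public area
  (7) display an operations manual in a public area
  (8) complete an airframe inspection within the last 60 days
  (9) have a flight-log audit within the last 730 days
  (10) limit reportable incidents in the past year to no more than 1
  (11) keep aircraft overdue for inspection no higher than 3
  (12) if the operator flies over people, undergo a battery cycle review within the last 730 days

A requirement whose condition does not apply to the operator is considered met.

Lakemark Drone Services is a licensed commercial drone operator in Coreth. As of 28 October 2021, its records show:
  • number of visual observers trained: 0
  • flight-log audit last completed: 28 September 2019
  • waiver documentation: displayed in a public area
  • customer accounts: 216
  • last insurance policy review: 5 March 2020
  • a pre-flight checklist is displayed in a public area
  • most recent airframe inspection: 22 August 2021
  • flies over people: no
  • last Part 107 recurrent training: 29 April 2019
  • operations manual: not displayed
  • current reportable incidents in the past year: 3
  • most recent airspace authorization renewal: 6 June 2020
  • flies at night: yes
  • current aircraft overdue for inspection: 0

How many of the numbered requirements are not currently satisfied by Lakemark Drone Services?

7

1. airspace authorization renewal 509 days ago vs limit 540 → met
2. waiver documentation present → met
3. Part 107 recurrent training 913 days ago vs limit 730 → not met
4. insurance policy review 602 days ago vs limit 540 → not met
5. visual observers trained 0 < 3 → not met
6. condition 'flies at night' holds; pre-flight checklist present → met
7. operations manual absent → not met
8. airframe inspection 67 days ago vs limit 60 → not met
9. flight-log audit 761 days ago vs limit 730 → not met
10. reportable incidents in the past year 3 > 1 → not met
11. aircraft overdue for inspection 0 ≤ 3 → met
12. condition 'flies over people' does not hold → requirement n/a → met
Not met: 7 of 12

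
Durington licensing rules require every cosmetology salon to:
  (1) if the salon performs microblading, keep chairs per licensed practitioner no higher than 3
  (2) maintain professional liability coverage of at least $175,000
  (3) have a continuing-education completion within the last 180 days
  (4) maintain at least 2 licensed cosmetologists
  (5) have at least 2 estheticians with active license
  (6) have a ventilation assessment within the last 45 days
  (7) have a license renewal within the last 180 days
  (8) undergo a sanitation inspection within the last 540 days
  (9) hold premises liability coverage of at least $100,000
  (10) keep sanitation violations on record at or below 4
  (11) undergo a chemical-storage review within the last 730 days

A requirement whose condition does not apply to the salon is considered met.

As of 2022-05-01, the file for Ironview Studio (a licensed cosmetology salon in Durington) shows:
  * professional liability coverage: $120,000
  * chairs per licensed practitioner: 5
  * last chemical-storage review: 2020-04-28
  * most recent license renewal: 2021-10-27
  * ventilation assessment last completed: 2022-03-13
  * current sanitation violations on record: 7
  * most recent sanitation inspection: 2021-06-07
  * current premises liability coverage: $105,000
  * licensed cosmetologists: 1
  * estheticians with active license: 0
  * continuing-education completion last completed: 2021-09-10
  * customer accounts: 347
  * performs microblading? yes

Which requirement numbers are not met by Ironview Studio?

1. condition 'performs microblading' holds; chairs per licensed practitioner 5 > 3 → not met
2. professional liability coverage $120,000 < $175,000 → not met
3. continuing-education completion 233 days ago vs limit 180 → not met
4. licensed cosmetologists 1 < 2 → not met
5. estheticians with active license 0 < 2 → not met
6. ventilation assessment 49 days ago vs limit 45 → not met
7. license renewal 186 days ago vs limit 180 → not met
8. sanitation inspection 328 days ago vs limit 540 → met
9. premises liability coverage $105,000 ≥ $100,000 → met
10. sanitation violations on record 7 > 4 → not met
11. chemical-storage review 733 days ago vs limit 730 → not met
Not met: 1, 2, 3, 4, 5, 6, 7, 10, 11

1, 2, 3, 4, 5, 6, 7, 10, 11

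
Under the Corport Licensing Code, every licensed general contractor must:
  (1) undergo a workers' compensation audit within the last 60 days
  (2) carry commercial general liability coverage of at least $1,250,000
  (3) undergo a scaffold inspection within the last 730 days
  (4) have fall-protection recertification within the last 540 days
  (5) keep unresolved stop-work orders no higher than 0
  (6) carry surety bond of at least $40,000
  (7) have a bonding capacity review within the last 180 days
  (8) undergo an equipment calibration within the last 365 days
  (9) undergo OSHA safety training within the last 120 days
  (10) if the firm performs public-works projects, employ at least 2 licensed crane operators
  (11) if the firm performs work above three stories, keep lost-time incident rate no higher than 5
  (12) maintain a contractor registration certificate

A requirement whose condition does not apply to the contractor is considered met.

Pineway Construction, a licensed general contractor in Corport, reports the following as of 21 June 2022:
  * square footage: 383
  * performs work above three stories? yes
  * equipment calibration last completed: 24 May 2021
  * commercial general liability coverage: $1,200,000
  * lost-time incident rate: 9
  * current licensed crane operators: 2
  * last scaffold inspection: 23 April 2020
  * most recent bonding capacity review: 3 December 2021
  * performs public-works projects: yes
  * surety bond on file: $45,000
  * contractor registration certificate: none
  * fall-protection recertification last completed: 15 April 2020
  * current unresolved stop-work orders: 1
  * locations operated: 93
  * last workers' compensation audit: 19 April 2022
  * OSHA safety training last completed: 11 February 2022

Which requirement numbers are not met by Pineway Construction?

1. workers' compensation audit 63 days ago vs limit 60 → not met
2. commercial general liability coverage $1,200,000 < $1,250,000 → not met
3. scaffold inspection 789 days ago vs limit 730 → not met
4. fall-protection recertification 797 days ago vs limit 540 → not met
5. unresolved stop-work orders 1 > 0 → not met
6. surety bond $45,000 ≥ $40,000 → met
7. bonding capacity review 200 days ago vs limit 180 → not met
8. equipment calibration 393 days ago vs limit 365 → not met
9. OSHA safety training 130 days ago vs limit 120 → not met
10. condition 'performs public-works projects' holds; licensed crane operators 2 ≥ 2 → met
11. condition 'performs work above three stories' holds; lost-time incident rate 9 > 5 → not met
12. contractor registration certificate absent → not met
Not met: 1, 2, 3, 4, 5, 7, 8, 9, 11, 12

1, 2, 3, 4, 5, 7, 8, 9, 11, 12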